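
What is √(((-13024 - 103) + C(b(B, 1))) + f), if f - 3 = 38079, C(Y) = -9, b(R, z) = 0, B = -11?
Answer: √24946 ≈ 157.94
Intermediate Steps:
f = 38082 (f = 3 + 38079 = 38082)
√(((-13024 - 103) + C(b(B, 1))) + f) = √(((-13024 - 103) - 9) + 38082) = √((-13127 - 9) + 38082) = √(-13136 + 38082) = √24946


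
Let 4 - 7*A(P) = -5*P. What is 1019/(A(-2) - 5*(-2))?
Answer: 7133/64 ≈ 111.45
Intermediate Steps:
A(P) = 4/7 + 5*P/7 (A(P) = 4/7 - (-5)*P/7 = 4/7 + 5*P/7)
1019/(A(-2) - 5*(-2)) = 1019/((4/7 + (5/7)*(-2)) - 5*(-2)) = 1019/((4/7 - 10/7) + 10) = 1019/(-6/7 + 10) = 1019/(64/7) = (7/64)*1019 = 7133/64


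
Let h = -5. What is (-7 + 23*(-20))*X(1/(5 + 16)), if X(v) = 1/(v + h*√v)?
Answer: 9807/524 + 49035*√21/524 ≈ 447.54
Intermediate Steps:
X(v) = 1/(v - 5*√v)
(-7 + 23*(-20))*X(1/(5 + 16)) = (-7 + 23*(-20))/(1/(5 + 16) - 5/√(5 + 16)) = (-7 - 460)/(1/21 - 5*√21/21) = -467/(1/21 - 5*√21/21)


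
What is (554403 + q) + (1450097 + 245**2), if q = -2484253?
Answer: -419728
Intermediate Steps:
(554403 + q) + (1450097 + 245**2) = (554403 - 2484253) + (1450097 + 245**2) = -1929850 + (1450097 + 60025) = -1929850 + 1510122 = -419728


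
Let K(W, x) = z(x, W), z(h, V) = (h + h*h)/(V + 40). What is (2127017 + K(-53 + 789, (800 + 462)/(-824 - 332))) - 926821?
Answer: 311149833673507/259249184 ≈ 1.2002e+6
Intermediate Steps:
z(h, V) = (h + h²)/(40 + V)
K(W, x) = x*(1 + x)/(40 + W)
(2127017 + K(-53 + 789, (800 + 462)/(-824 - 332))) - 926821 = (2127017 + ((800 + 462)/(-824 - 332))*(1 + (800 + 462)/(-824 - 332))/(40 + (-53 + 789))) - 926821 = (2127017 + (1262/(-1156))*(1 + 1262/(-1156))/(40 + 736)) - 926821 = (2127017 + (1262*(-1/1156))*(1 + 1262*(-1/1156))/776) - 926821 = (2127017 - 631/578*1/776*(1 - 631/578)) - 926821 = (2127017 - 631/578*1/776*(-53/578)) - 926821 = (2127017 + 33443/259249184) - 926821 = 551427421637571/259249184 - 926821 = 311149833673507/259249184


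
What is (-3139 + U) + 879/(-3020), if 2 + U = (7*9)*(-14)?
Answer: -12150339/3020 ≈ -4023.3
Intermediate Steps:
U = -884 (U = -2 + (7*9)*(-14) = -2 + 63*(-14) = -2 - 882 = -884)
(-3139 + U) + 879/(-3020) = (-3139 - 884) + 879/(-3020) = -4023 + 879*(-1/3020) = -4023 - 879/3020 = -12150339/3020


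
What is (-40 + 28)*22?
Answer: -264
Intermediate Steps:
(-40 + 28)*22 = -12*22 = -264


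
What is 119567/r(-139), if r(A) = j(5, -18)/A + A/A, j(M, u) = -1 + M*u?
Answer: 16619813/230 ≈ 72260.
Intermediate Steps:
r(A) = 1 - 91/A (r(A) = (-1 + 5*(-18))/A + A/A = (-1 - 90)/A + 1 = -91/A + 1 = 1 - 91/A)
119567/r(-139) = 119567/(((-91 - 139)/(-139))) = 119567/((-1/139*(-230))) = 119567/(230/139) = 119567*(139/230) = 16619813/230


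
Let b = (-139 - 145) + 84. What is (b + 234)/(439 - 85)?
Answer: 17/177 ≈ 0.096045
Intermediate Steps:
b = -200 (b = -284 + 84 = -200)
(b + 234)/(439 - 85) = (-200 + 234)/(439 - 85) = 34/354 = 34*(1/354) = 17/177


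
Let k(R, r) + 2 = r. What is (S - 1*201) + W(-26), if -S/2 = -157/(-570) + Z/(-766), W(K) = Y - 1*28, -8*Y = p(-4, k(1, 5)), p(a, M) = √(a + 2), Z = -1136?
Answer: -25380386/109155 - I*√2/8 ≈ -232.52 - 0.17678*I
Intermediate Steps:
k(R, r) = -2 + r
p(a, M) = √(2 + a)
Y = -I*√2/8 (Y = -√(2 - 4)/8 = -I*√2/8 ≈ -0.17678*I)
W(K) = -28 - I*√2/8 (W(K) = -I*√2/8 - 1*28 = -I*√2/8 - 28 = -28 - I*√2/8)
S = -383891/109155 (S = -2*(-157/(-570) - 1136/(-766)) = -2*(-157*(-1/570) - 1136*(-1/766)) = -2*(157/570 + 568/383) = -2*383891/218310 = -383891/109155 ≈ -3.5169)
(S - 1*201) + W(-26) = (-383891/109155 - 1*201) + (-28 - I*√2/8) = (-383891/109155 - 201) + (-28 - I*√2/8) = -22324046/109155 + (-28 - I*√2/8) = -25380386/109155 - I*√2/8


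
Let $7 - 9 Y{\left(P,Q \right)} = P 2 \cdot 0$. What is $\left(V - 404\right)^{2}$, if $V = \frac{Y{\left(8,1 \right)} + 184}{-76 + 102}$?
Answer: $\frac{8625394129}{54756} \approx 1.5752 \cdot 10^{5}$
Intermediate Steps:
$Y{\left(P,Q \right)} = \frac{7}{9}$ ($Y{\left(P,Q \right)} = \frac{7}{9} - \frac{P 2 \cdot 0}{9} = \frac{7}{9} - \frac{2 P 0}{9} = \frac{7}{9} - 0 = \frac{7}{9} + 0 = \frac{7}{9}$)
$V = \frac{1663}{234}$ ($V = \frac{\frac{7}{9} + 184}{-76 + 102} = \frac{1663}{9 \cdot 26} = \frac{1663}{9} \cdot \frac{1}{26} = \frac{1663}{234} \approx 7.1068$)
$\left(V - 404\right)^{2} = \left(\frac{1663}{234} - 404\right)^{2} = \left(- \frac{92873}{234}\right)^{2} = \frac{8625394129}{54756}$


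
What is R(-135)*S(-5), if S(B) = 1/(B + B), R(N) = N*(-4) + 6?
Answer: -273/5 ≈ -54.600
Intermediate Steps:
R(N) = 6 - 4*N (R(N) = -4*N + 6 = 6 - 4*N)
S(B) = 1/(2*B)
R(-135)*S(-5) = (6 - 4*(-135))*((1/2)/(-5)) = (6 + 540)*((1/2)*(-1/5)) = 546*(-1/10) = -273/5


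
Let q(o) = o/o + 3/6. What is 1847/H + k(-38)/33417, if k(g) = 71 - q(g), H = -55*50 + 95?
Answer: -13674817/19716030 ≈ -0.69359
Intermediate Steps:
q(o) = 3/2 (q(o) = 1 + 3*(⅙) = 1 + ½ = 3/2)
H = -2655 (H = -2750 + 95 = -2655)
k(g) = 139/2 (k(g) = 71 - 1*3/2 = 71 - 3/2 = 139/2)
1847/H + k(-38)/33417 = 1847/(-2655) + (139/2)/33417 = 1847*(-1/2655) + (139/2)*(1/33417) = -1847/2655 + 139/66834 = -13674817/19716030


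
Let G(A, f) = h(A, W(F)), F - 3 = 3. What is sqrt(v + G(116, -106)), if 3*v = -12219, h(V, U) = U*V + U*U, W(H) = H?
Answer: I*sqrt(3341) ≈ 57.801*I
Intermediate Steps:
F = 6 (F = 3 + 3 = 6)
h(V, U) = U**2 + U*V (h(V, U) = U*V + U**2 = U**2 + U*V)
G(A, f) = 36 + 6*A (G(A, f) = 6*(6 + A) = 36 + 6*A)
v = -4073 (v = (1/3)*(-12219) = -4073)
sqrt(v + G(116, -106)) = sqrt(-4073 + (36 + 6*116)) = sqrt(-4073 + (36 + 696)) = sqrt(-4073 + 732) = sqrt(-3341) = I*sqrt(3341)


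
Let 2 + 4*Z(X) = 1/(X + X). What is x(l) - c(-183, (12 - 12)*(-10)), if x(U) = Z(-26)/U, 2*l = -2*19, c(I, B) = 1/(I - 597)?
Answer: 127/4560 ≈ 0.027851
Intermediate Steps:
c(I, B) = 1/(-597 + I)
l = -19 (l = (-2*19)/2 = (½)*(-38) = -19)
Z(X) = -½ + 1/(8*X) (Z(X) = -½ + 1/(4*(X + X)) = -½ + 1/(4*((2*X))) = -½ + (1/(2*X))/4 = -½ + 1/(8*X))
x(U) = -105/(208*U) (x(U) = ((⅛)*(1 - 4*(-26))/(-26))/U = ((⅛)*(-1/26)*(1 + 104))/U = ((⅛)*(-1/26)*105)/U = -105/(208*U))
x(l) - c(-183, (12 - 12)*(-10)) = -105/208/(-19) - 1/(-597 - 183) = -105/208*(-1/19) - 1/(-780) = 105/3952 - 1*(-1/780) = 105/3952 + 1/780 = 127/4560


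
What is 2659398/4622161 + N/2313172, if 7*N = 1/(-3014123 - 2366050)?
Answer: 231678399982651780055/402668147055173802012 ≈ 0.57536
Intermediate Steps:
N = -1/37661211 (N = 1/(7*(-3014123 - 2366050)) = (⅐)/(-5380173) = (⅐)*(-1/5380173) = -1/37661211 ≈ -2.6553e-8)
2659398/4622161 + N/2313172 = 2659398/4622161 - 1/37661211/2313172 = 2659398*(1/4622161) - 1/37661211*1/2313172 = 2659398/4622161 - 1/87116858771292 = 231678399982651780055/402668147055173802012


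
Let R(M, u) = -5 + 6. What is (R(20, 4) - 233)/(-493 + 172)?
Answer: 232/321 ≈ 0.72274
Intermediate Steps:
R(M, u) = 1
(R(20, 4) - 233)/(-493 + 172) = (1 - 233)/(-493 + 172) = -232/(-321) = -232*(-1/321) = 232/321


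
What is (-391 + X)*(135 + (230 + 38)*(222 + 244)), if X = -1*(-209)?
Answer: -22754186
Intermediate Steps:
X = 209
(-391 + X)*(135 + (230 + 38)*(222 + 244)) = (-391 + 209)*(135 + (230 + 38)*(222 + 244)) = -182*(135 + 268*466) = -182*(135 + 124888) = -182*125023 = -22754186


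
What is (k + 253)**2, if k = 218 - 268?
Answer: 41209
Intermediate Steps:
k = -50
(k + 253)**2 = (-50 + 253)**2 = 203**2 = 41209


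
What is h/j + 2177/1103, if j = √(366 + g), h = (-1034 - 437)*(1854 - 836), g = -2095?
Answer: 2177/1103 + 1497478*I*√1729/1729 ≈ 1.9737 + 36013.0*I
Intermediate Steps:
h = -1497478 (h = -1471*1018 = -1497478)
j = I*√1729 (j = √(366 - 2095) = √(-1729) = I*√1729 ≈ 41.581*I)
h/j + 2177/1103 = -1497478*(-I*√1729/1729) + 2177/1103 = -(-1497478)*I*√1729/1729 + 2177*(1/1103) = 1497478*I*√1729/1729 + 2177/1103 = 2177/1103 + 1497478*I*√1729/1729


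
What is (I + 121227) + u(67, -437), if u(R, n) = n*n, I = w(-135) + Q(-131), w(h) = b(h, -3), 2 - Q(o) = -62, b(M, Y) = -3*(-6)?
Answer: 312278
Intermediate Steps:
b(M, Y) = 18
Q(o) = 64 (Q(o) = 2 - 1*(-62) = 2 + 62 = 64)
w(h) = 18
I = 82 (I = 18 + 64 = 82)
u(R, n) = n²
(I + 121227) + u(67, -437) = (82 + 121227) + (-437)² = 121309 + 190969 = 312278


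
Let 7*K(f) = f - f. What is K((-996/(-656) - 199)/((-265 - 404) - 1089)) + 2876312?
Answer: 2876312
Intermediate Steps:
K(f) = 0 (K(f) = (f - f)/7 = (⅐)*0 = 0)
K((-996/(-656) - 199)/((-265 - 404) - 1089)) + 2876312 = 0 + 2876312 = 2876312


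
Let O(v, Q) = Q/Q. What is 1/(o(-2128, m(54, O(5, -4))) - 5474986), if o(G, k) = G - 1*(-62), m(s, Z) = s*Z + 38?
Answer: -1/5477052 ≈ -1.8258e-7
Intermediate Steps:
O(v, Q) = 1
m(s, Z) = 38 + Z*s (m(s, Z) = Z*s + 38 = 38 + Z*s)
o(G, k) = 62 + G (o(G, k) = G + 62 = 62 + G)
1/(o(-2128, m(54, O(5, -4))) - 5474986) = 1/((62 - 2128) - 5474986) = 1/(-2066 - 5474986) = 1/(-5477052) = -1/5477052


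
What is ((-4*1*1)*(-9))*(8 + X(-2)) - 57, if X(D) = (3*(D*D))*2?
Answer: 1095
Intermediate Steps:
X(D) = 6*D**2 (X(D) = (3*D**2)*2 = 6*D**2)
((-4*1*1)*(-9))*(8 + X(-2)) - 57 = ((-4*1*1)*(-9))*(8 + 6*(-2)**2) - 57 = (-4*1*(-9))*(8 + 6*4) - 57 = (-4*(-9))*(8 + 24) - 57 = 36*32 - 57 = 1152 - 57 = 1095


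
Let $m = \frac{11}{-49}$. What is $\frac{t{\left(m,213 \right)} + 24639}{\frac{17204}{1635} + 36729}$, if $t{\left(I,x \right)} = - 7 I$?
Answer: $\frac{282011340}{420483833} \approx 0.67068$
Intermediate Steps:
$m = - \frac{11}{49}$ ($m = 11 \left(- \frac{1}{49}\right) = - \frac{11}{49} \approx -0.22449$)
$t{\left(I,x \right)} = - 7 I$
$\frac{t{\left(m,213 \right)} + 24639}{\frac{17204}{1635} + 36729} = \frac{\left(-7\right) \left(- \frac{11}{49}\right) + 24639}{\frac{17204}{1635} + 36729} = \frac{\frac{11}{7} + 24639}{17204 \cdot \frac{1}{1635} + 36729} = \frac{172484}{7 \left(\frac{17204}{1635} + 36729\right)} = \frac{172484}{7 \cdot \frac{60069119}{1635}} = \frac{172484}{7} \cdot \frac{1635}{60069119} = \frac{282011340}{420483833}$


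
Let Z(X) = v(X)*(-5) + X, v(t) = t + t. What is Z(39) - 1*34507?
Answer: -34858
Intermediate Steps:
v(t) = 2*t
Z(X) = -9*X (Z(X) = (2*X)*(-5) + X = -10*X + X = -9*X)
Z(39) - 1*34507 = -9*39 - 1*34507 = -351 - 34507 = -34858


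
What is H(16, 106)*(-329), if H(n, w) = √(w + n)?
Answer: -329*√122 ≈ -3633.9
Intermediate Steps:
H(n, w) = √(n + w)
H(16, 106)*(-329) = √(16 + 106)*(-329) = √122*(-329) = -329*√122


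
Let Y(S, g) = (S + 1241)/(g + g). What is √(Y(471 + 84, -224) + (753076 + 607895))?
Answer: √1066998121/28 ≈ 1166.6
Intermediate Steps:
Y(S, g) = (1241 + S)/(2*g) (Y(S, g) = (1241 + S)/((2*g)) = (1241 + S)*(1/(2*g)) = (1241 + S)/(2*g))
√(Y(471 + 84, -224) + (753076 + 607895)) = √((½)*(1241 + (471 + 84))/(-224) + (753076 + 607895)) = √((½)*(-1/224)*(1241 + 555) + 1360971) = √((½)*(-1/224)*1796 + 1360971) = √(-449/112 + 1360971) = √(152428303/112) = √1066998121/28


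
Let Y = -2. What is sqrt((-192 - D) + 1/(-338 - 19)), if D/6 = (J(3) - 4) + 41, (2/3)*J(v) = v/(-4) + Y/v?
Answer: I*sqrt(204557073)/714 ≈ 20.031*I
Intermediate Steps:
J(v) = -3/v - 3*v/8 (J(v) = 3*(v/(-4) - 2/v)/2 = 3*(v*(-1/4) - 2/v)/2 = 3*(-v/4 - 2/v)/2 = 3*(-2/v - v/4)/2 = -3/v - 3*v/8)
D = 837/4 (D = 6*(((-3/3 - 3/8*3) - 4) + 41) = 6*(((-3*1/3 - 9/8) - 4) + 41) = 6*(((-1 - 9/8) - 4) + 41) = 6*((-17/8 - 4) + 41) = 6*(-49/8 + 41) = 6*(279/8) = 837/4 ≈ 209.25)
sqrt((-192 - D) + 1/(-338 - 19)) = sqrt((-192 - 1*837/4) + 1/(-338 - 19)) = sqrt((-192 - 837/4) + 1/(-357)) = sqrt(-1605/4 - 1/357) = sqrt(-572989/1428) = I*sqrt(204557073)/714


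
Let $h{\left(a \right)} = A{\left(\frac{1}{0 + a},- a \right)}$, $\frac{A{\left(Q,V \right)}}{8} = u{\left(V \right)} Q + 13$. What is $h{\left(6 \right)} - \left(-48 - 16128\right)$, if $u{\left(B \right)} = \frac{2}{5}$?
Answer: $\frac{244208}{15} \approx 16281.0$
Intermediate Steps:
$u{\left(B \right)} = \frac{2}{5}$ ($u{\left(B \right)} = 2 \cdot \frac{1}{5} = \frac{2}{5}$)
$A{\left(Q,V \right)} = 104 + \frac{16 Q}{5}$ ($A{\left(Q,V \right)} = 8 \left(\frac{2 Q}{5} + 13\right) = 8 \left(13 + \frac{2 Q}{5}\right) = 104 + \frac{16 Q}{5}$)
$h{\left(a \right)} = 104 + \frac{16}{5 a}$ ($h{\left(a \right)} = 104 + \frac{16}{5 \left(0 + a\right)} = 104 + \frac{16}{5 a}$)
$h{\left(6 \right)} - \left(-48 - 16128\right) = \left(104 + \frac{16}{5 \cdot 6}\right) - \left(-48 - 16128\right) = \left(104 + \frac{16}{5} \cdot \frac{1}{6}\right) - \left(-48 - 16128\right) = \left(104 + \frac{8}{15}\right) - -16176 = \frac{1568}{15} + 16176 = \frac{244208}{15}$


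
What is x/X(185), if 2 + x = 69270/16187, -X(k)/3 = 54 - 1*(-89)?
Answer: -36896/6944223 ≈ -0.0053132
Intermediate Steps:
X(k) = -429 (X(k) = -3*(54 - 1*(-89)) = -3*(54 + 89) = -3*143 = -429)
x = 36896/16187 (x = -2 + 69270/16187 = 36896/16187 ≈ 2.2794)
x/X(185) = (36896/16187)/(-429) = (36896/16187)*(-1/429) = -36896/6944223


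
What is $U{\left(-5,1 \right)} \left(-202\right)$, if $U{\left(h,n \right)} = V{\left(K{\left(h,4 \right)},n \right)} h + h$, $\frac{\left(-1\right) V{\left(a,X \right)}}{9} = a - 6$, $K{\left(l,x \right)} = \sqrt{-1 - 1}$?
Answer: $55550 - 9090 i \sqrt{2} \approx 55550.0 - 12855.0 i$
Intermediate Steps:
$K{\left(l,x \right)} = i \sqrt{2}$ ($K{\left(l,x \right)} = \sqrt{-2} = i \sqrt{2}$)
$V{\left(a,X \right)} = 54 - 9 a$ ($V{\left(a,X \right)} = - 9 \left(a - 6\right) = - 9 \left(-6 + a\right) = 54 - 9 a$)
$U{\left(h,n \right)} = h + h \left(54 - 9 i \sqrt{2}\right)$ ($U{\left(h,n \right)} = \left(54 - 9 i \sqrt{2}\right) h + h = h \left(54 - 9 i \sqrt{2}\right) + h = h + h \left(54 - 9 i \sqrt{2}\right)$)
$U{\left(-5,1 \right)} \left(-202\right) = - 5 \left(55 - 9 i \sqrt{2}\right) \left(-202\right) = \left(-275 + 45 i \sqrt{2}\right) \left(-202\right) = 55550 - 9090 i \sqrt{2}$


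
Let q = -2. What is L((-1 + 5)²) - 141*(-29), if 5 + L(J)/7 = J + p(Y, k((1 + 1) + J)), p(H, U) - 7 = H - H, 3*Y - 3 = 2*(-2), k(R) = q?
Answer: 4215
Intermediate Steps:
k(R) = -2
Y = -⅓ (Y = 1 + (2*(-2))/3 = 1 + (⅓)*(-4) = 1 - 4/3 = -⅓ ≈ -0.33333)
p(H, U) = 7 (p(H, U) = 7 + (H - H) = 7 + 0 = 7)
L(J) = 14 + 7*J (L(J) = -35 + 7*(J + 7) = -35 + 7*(7 + J) = -35 + (49 + 7*J) = 14 + 7*J)
L((-1 + 5)²) - 141*(-29) = (14 + 7*(-1 + 5)²) - 141*(-29) = (14 + 7*4²) + 4089 = (14 + 7*16) + 4089 = (14 + 112) + 4089 = 126 + 4089 = 4215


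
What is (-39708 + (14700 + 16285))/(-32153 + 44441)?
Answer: -8723/12288 ≈ -0.70988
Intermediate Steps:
(-39708 + (14700 + 16285))/(-32153 + 44441) = (-39708 + 30985)/12288 = -8723*1/12288 = -8723/12288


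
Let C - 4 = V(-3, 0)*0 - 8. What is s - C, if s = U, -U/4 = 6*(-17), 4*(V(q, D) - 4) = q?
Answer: 412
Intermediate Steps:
V(q, D) = 4 + q/4
U = 408 (U = -24*(-17) = -4*(-102) = 408)
s = 408
C = -4 (C = 4 + ((4 + (¼)*(-3))*0 - 8) = 4 + ((4 - ¾)*0 - 8) = 4 + ((13/4)*0 - 8) = 4 + (0 - 8) = 4 - 8 = -4)
s - C = 408 - 1*(-4) = 408 + 4 = 412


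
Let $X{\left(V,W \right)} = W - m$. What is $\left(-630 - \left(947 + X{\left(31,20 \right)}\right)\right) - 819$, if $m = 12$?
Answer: $-2404$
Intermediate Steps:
$X{\left(V,W \right)} = -12 + W$ ($X{\left(V,W \right)} = W - 12 = -12 + W$)
$\left(-630 - \left(947 + X{\left(31,20 \right)}\right)\right) - 819 = \left(-630 - 955\right) - 819 = -1585 - 819 = -2404$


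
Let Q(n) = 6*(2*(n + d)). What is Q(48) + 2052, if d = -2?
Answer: 2604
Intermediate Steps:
Q(n) = -24 + 12*n (Q(n) = 6*(2*(n - 2)) = 6*(2*(-2 + n)) = 6*(-4 + 2*n) = -24 + 12*n)
Q(48) + 2052 = (-24 + 12*48) + 2052 = (-24 + 576) + 2052 = 552 + 2052 = 2604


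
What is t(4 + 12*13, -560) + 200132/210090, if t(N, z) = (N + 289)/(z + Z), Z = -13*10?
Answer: 1458689/4832070 ≈ 0.30188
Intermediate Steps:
Z = -130
t(N, z) = (289 + N)/(-130 + z) (t(N, z) = (N + 289)/(z - 130) = (289 + N)/(-130 + z))
t(4 + 12*13, -560) + 200132/210090 = (289 + (4 + 12*13))/(-130 - 560) + 200132/210090 = (289 + (4 + 156))/(-690) + 200132*(1/210090) = -(289 + 160)/690 + 100066/105045 = -1/690*449 + 100066/105045 = -449/690 + 100066/105045 = 1458689/4832070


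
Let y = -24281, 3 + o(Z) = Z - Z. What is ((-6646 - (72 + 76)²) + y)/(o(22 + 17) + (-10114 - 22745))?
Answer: 52831/32862 ≈ 1.6077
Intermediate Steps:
o(Z) = -3 (o(Z) = -3 + (Z - Z) = -3 + 0 = -3)
((-6646 - (72 + 76)²) + y)/(o(22 + 17) + (-10114 - 22745)) = ((-6646 - (72 + 76)²) - 24281)/(-3 + (-10114 - 22745)) = ((-6646 - 1*148²) - 24281)/(-3 - 32859) = ((-6646 - 1*21904) - 24281)/(-32862) = ((-6646 - 21904) - 24281)*(-1/32862) = (-28550 - 24281)*(-1/32862) = -52831*(-1/32862) = 52831/32862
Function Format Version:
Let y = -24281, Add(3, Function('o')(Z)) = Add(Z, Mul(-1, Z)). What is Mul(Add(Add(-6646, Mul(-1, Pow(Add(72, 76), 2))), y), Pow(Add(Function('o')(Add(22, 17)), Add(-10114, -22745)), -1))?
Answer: Rational(52831, 32862) ≈ 1.6077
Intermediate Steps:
Function('o')(Z) = -3 (Function('o')(Z) = Add(-3, Add(Z, Mul(-1, Z))) = Add(-3, 0) = -3)
Mul(Add(Add(-6646, Mul(-1, Pow(Add(72, 76), 2))), y), Pow(Add(Function('o')(Add(22, 17)), Add(-10114, -22745)), -1)) = Mul(Add(Add(-6646, Mul(-1, Pow(Add(72, 76), 2))), -24281), Pow(Add(-3, Add(-10114, -22745)), -1)) = Mul(Add(Add(-6646, Mul(-1, Pow(148, 2))), -24281), Pow(Add(-3, -32859), -1)) = Mul(Add(Add(-6646, Mul(-1, 21904)), -24281), Pow(-32862, -1)) = Mul(Add(Add(-6646, -21904), -24281), Rational(-1, 32862)) = Mul(Add(-28550, -24281), Rational(-1, 32862)) = Mul(-52831, Rational(-1, 32862)) = Rational(52831, 32862)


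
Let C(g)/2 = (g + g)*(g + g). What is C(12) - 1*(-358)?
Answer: 1510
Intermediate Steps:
C(g) = 8*g² (C(g) = 2*((g + g)*(g + g)) = 2*((2*g)*(2*g)) = 2*(4*g²) = 8*g²)
C(12) - 1*(-358) = 8*12² - 1*(-358) = 8*144 + 358 = 1152 + 358 = 1510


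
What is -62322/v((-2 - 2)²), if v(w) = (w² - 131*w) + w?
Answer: 10387/304 ≈ 34.168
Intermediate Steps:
v(w) = w² - 130*w
-62322/v((-2 - 2)²) = -62322*1/((-130 + (-2 - 2)²)*(-2 - 2)²) = -62322*1/(16*(-130 + (-4)²)) = -62322*1/(16*(-130 + 16)) = -62322/(16*(-114)) = -62322/(-1824) = -62322*(-1/1824) = 10387/304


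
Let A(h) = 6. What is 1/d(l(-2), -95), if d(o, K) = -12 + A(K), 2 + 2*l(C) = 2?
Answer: -⅙ ≈ -0.16667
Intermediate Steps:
l(C) = 0 (l(C) = -1 + (½)*2 = -1 + 1 = 0)
d(o, K) = -6 (d(o, K) = -12 + 6 = -6)
1/d(l(-2), -95) = 1/(-6) = -⅙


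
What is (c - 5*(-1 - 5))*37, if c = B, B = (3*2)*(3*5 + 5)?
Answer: 5550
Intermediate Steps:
B = 120 (B = 6*(15 + 5) = 6*20 = 120)
c = 120
(c - 5*(-1 - 5))*37 = (120 - 5*(-1 - 5))*37 = (120 - 5*(-6))*37 = (120 + 30)*37 = 150*37 = 5550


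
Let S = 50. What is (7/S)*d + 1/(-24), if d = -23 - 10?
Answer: -2797/600 ≈ -4.6617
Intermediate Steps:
d = -33
(7/S)*d + 1/(-24) = (7/50)*(-33) + 1/(-24) = (7*(1/50))*(-33) - 1/24 = (7/50)*(-33) - 1/24 = -231/50 - 1/24 = -2797/600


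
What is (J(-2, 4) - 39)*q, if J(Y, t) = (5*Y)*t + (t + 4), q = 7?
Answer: -497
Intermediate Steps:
J(Y, t) = 4 + t + 5*Y*t (J(Y, t) = 5*Y*t + (4 + t) = 4 + t + 5*Y*t)
(J(-2, 4) - 39)*q = ((4 + 4 + 5*(-2)*4) - 39)*7 = ((4 + 4 - 40) - 39)*7 = (-32 - 39)*7 = -71*7 = -497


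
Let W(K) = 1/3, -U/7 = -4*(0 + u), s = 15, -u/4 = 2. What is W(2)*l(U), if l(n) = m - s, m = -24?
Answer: -13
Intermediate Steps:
u = -8 (u = -4*2 = -8)
U = -224 (U = -(-28)*(0 - 8) = -(-28)*(-8) = -7*32 = -224)
W(K) = ⅓
l(n) = -39 (l(n) = -24 - 1*15 = -24 - 15 = -39)
W(2)*l(U) = (⅓)*(-39) = -13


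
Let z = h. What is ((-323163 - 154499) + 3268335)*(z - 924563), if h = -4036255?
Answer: -13844020850514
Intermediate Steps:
z = -4036255
((-323163 - 154499) + 3268335)*(z - 924563) = ((-323163 - 154499) + 3268335)*(-4036255 - 924563) = (-477662 + 3268335)*(-4960818) = 2790673*(-4960818) = -13844020850514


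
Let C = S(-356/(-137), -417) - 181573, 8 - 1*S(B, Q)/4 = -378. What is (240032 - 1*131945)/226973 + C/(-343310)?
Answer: 77969070187/77922100630 ≈ 1.0006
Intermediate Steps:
S(B, Q) = 1544 (S(B, Q) = 32 - 4*(-378) = 32 + 1512 = 1544)
C = -180029 (C = 1544 - 181573 = -180029)
(240032 - 1*131945)/226973 + C/(-343310) = (240032 - 1*131945)/226973 - 180029/(-343310) = (240032 - 131945)*(1/226973) - 180029*(-1/343310) = 108087*(1/226973) + 180029/343310 = 108087/226973 + 180029/343310 = 77969070187/77922100630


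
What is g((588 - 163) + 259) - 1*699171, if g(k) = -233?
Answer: -699404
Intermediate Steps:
g((588 - 163) + 259) - 1*699171 = -233 - 1*699171 = -233 - 699171 = -699404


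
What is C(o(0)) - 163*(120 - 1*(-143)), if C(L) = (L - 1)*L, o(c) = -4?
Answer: -42849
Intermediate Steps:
C(L) = L*(-1 + L) (C(L) = (-1 + L)*L = L*(-1 + L))
C(o(0)) - 163*(120 - 1*(-143)) = -4*(-1 - 4) - 163*(120 - 1*(-143)) = -4*(-5) - 163*(120 + 143) = 20 - 163*263 = 20 - 42869 = -42849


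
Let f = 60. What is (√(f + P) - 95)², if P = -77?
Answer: (95 - I*√17)² ≈ 9008.0 - 783.39*I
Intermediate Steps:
(√(f + P) - 95)² = (√(60 - 77) - 95)² = (√(-17) - 95)² = (I*√17 - 95)² = (-95 + I*√17)²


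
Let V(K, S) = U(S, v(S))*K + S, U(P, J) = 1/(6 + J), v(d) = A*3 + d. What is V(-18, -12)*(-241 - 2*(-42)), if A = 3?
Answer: 2826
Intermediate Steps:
v(d) = 9 + d (v(d) = 3*3 + d = 9 + d)
V(K, S) = S + K/(15 + S) (V(K, S) = K/(6 + (9 + S)) + S = K/(15 + S) + S = S + K/(15 + S))
V(-18, -12)*(-241 - 2*(-42)) = ((-18 - 12*(15 - 12))/(15 - 12))*(-241 - 2*(-42)) = ((-18 - 12*3)/3)*(-241 + 84) = ((-18 - 36)/3)*(-157) = ((⅓)*(-54))*(-157) = -18*(-157) = 2826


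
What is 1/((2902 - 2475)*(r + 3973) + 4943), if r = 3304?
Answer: 1/3112222 ≈ 3.2131e-7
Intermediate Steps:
1/((2902 - 2475)*(r + 3973) + 4943) = 1/((2902 - 2475)*(3304 + 3973) + 4943) = 1/(427*7277 + 4943) = 1/(3107279 + 4943) = 1/3112222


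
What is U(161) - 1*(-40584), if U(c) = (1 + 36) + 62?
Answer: 40683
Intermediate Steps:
U(c) = 99 (U(c) = 37 + 62 = 99)
U(161) - 1*(-40584) = 99 - 1*(-40584) = 99 + 40584 = 40683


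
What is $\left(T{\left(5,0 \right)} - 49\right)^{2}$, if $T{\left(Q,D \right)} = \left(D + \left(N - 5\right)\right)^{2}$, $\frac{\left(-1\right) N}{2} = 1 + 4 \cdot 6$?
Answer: $8856576$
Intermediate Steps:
$N = -50$ ($N = - 2 \left(1 + 4 \cdot 6\right) = - 2 \left(1 + 24\right) = \left(-2\right) 25 = -50$)
$T{\left(Q,D \right)} = \left(-55 + D\right)^{2}$ ($T{\left(Q,D \right)} = \left(D - 55\right)^{2} = \left(-55 + D\right)^{2}$)
$\left(T{\left(5,0 \right)} - 49\right)^{2} = \left(\left(-55 + 0\right)^{2} - 49\right)^{2} = \left(\left(-55\right)^{2} - 49\right)^{2} = \left(3025 - 49\right)^{2} = 2976^{2} = 8856576$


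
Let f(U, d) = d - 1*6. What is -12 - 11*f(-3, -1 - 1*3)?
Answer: 98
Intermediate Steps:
f(U, d) = -6 + d (f(U, d) = d - 6 = -6 + d)
-12 - 11*f(-3, -1 - 1*3) = -12 - 11*(-6 + (-1 - 1*3)) = -12 - 11*(-6 + (-1 - 3)) = -12 - 11*(-6 - 4) = -12 - 11*(-10) = -12 + 110 = 98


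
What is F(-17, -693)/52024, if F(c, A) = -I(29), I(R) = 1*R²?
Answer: -841/52024 ≈ -0.016166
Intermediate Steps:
I(R) = R²
F(c, A) = -841 (F(c, A) = -1*29² = -1*841 = -841)
F(-17, -693)/52024 = -841/52024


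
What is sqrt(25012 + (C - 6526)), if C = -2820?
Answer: sqrt(15666) ≈ 125.16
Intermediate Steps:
sqrt(25012 + (C - 6526)) = sqrt(25012 + (-2820 - 6526)) = sqrt(25012 - 9346) = sqrt(15666)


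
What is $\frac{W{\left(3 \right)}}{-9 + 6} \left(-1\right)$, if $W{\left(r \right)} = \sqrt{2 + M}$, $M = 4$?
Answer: $\frac{\sqrt{6}}{3} \approx 0.8165$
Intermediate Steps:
$W{\left(r \right)} = \sqrt{6}$ ($W{\left(r \right)} = \sqrt{2 + 4} = \sqrt{6}$)
$\frac{W{\left(3 \right)}}{-9 + 6} \left(-1\right) = \frac{\sqrt{6}}{-9 + 6} \left(-1\right) = \frac{\sqrt{6}}{-3} \left(-1\right) = \sqrt{6} \left(- \frac{1}{3}\right) \left(-1\right) = - \frac{\sqrt{6}}{3} \left(-1\right) = \frac{\sqrt{6}}{3}$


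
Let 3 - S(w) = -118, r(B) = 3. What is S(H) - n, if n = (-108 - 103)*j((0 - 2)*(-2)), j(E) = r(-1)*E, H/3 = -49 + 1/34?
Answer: 2653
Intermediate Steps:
H = -4995/34 (H = 3*(-49 + 1/34) = 3*(-1665/34) = -4995/34 ≈ -146.91)
S(w) = 121 (S(w) = 3 - 1*(-118) = 3 + 118 = 121)
j(E) = 3*E
n = -2532 (n = (-108 - 103)*(3*((0 - 2)*(-2))) = -633*(-2*(-2)) = -633*4 = -211*12 = -2532)
S(H) - n = 121 - 1*(-2532) = 121 + 2532 = 2653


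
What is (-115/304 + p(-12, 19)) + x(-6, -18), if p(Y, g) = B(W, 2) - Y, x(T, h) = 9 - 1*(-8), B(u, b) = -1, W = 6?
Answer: 8397/304 ≈ 27.622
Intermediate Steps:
x(T, h) = 17 (x(T, h) = 9 + 8 = 17)
p(Y, g) = -1 - Y
(-115/304 + p(-12, 19)) + x(-6, -18) = (-115/304 + (-1 - 1*(-12))) + 17 = (-115*1/304 + (-1 + 12)) + 17 = (-115/304 + 11) + 17 = 3229/304 + 17 = 8397/304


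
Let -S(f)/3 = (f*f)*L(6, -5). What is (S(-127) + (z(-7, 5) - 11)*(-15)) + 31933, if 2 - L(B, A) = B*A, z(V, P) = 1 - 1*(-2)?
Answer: -1516331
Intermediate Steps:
z(V, P) = 3 (z(V, P) = 1 + 2 = 3)
L(B, A) = 2 - A*B (L(B, A) = 2 - B*A = 2 - A*B)
S(f) = -96*f**2 (S(f) = -3*f*f*(2 - 1*(-5)*6) = -3*f**2*(2 + 30) = -3*f**2*32 = -96*f**2)
(S(-127) + (z(-7, 5) - 11)*(-15)) + 31933 = (-96*(-127)**2 + (3 - 11)*(-15)) + 31933 = (-96*16129 - 8*(-15)) + 31933 = (-1548384 + 120) + 31933 = -1548264 + 31933 = -1516331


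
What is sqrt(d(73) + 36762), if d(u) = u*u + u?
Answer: 2*sqrt(10541) ≈ 205.34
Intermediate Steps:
d(u) = u + u**2 (d(u) = u**2 + u = u + u**2)
sqrt(d(73) + 36762) = sqrt(73*(1 + 73) + 36762) = sqrt(73*74 + 36762) = sqrt(5402 + 36762) = sqrt(42164) = 2*sqrt(10541)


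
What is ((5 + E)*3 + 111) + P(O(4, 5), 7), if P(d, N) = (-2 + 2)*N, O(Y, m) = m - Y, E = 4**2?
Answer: 174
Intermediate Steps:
E = 16
P(d, N) = 0 (P(d, N) = 0*N = 0)
((5 + E)*3 + 111) + P(O(4, 5), 7) = ((5 + 16)*3 + 111) + 0 = (21*3 + 111) + 0 = (63 + 111) + 0 = 174 + 0 = 174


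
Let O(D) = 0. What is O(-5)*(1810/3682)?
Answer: 0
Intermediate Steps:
O(-5)*(1810/3682) = 0*(1810/3682) = 0*(1810*(1/3682)) = 0*(905/1841) = 0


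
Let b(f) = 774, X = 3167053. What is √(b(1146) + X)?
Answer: √3167827 ≈ 1779.8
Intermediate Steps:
√(b(1146) + X) = √(774 + 3167053) = √3167827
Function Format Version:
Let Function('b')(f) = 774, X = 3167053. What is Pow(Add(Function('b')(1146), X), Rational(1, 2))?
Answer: Pow(3167827, Rational(1, 2)) ≈ 1779.8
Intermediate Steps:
Pow(Add(Function('b')(1146), X), Rational(1, 2)) = Pow(Add(774, 3167053), Rational(1, 2)) = Pow(3167827, Rational(1, 2))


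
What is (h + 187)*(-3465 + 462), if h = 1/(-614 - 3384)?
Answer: -2245117875/3998 ≈ -5.6156e+5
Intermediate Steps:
h = -1/3998 (h = 1/(-3998) = -1/3998 ≈ -0.00025012)
(h + 187)*(-3465 + 462) = (-1/3998 + 187)*(-3465 + 462) = (747625/3998)*(-3003) = -2245117875/3998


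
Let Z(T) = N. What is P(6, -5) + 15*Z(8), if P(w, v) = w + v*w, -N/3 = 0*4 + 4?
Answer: -204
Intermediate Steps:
N = -12 (N = -3*(0*4 + 4) = -3*(0 + 4) = -3*4 = -12)
Z(T) = -12
P(6, -5) + 15*Z(8) = 6*(1 - 5) + 15*(-12) = 6*(-4) - 180 = -24 - 180 = -204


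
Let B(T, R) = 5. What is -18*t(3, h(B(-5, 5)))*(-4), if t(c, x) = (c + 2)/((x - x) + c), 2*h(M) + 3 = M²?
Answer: 120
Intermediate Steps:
h(M) = -3/2 + M²/2
t(c, x) = (2 + c)/c (t(c, x) = (2 + c)/(0 + c) = (2 + c)/c)
-18*t(3, h(B(-5, 5)))*(-4) = -18*(2 + 3)/3*(-4) = -6*5*(-4) = -18*5/3*(-4) = -30*(-4) = 120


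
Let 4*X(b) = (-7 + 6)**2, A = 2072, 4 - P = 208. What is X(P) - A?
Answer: -8287/4 ≈ -2071.8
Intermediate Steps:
P = -204 (P = 4 - 1*208 = 4 - 208 = -204)
X(b) = 1/4 (X(b) = (-7 + 6)**2/4 = (1/4)*(-1)**2 = (1/4)*1 = 1/4)
X(P) - A = 1/4 - 1*2072 = 1/4 - 2072 = -8287/4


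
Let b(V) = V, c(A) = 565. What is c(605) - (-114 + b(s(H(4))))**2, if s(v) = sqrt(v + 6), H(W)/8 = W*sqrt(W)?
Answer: -12501 + 228*sqrt(70) ≈ -10593.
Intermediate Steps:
H(W) = 8*W**(3/2) (H(W) = 8*(W*sqrt(W)) = 8*W**(3/2))
s(v) = sqrt(6 + v)
c(605) - (-114 + b(s(H(4))))**2 = 565 - (-114 + sqrt(6 + 8*4**(3/2)))**2 = 565 - (-114 + sqrt(6 + 8*8))**2 = 565 - (-114 + sqrt(6 + 64))**2 = 565 - (-114 + sqrt(70))**2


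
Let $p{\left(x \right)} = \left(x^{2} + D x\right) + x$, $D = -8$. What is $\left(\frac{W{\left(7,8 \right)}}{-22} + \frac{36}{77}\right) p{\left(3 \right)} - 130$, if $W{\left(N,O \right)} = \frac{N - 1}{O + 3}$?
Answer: $- \frac{114610}{847} \approx -135.31$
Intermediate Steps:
$W{\left(N,O \right)} = \frac{-1 + N}{3 + O}$
$p{\left(x \right)} = x^{2} - 7 x$ ($p{\left(x \right)} = \left(x^{2} - 8 x\right) + x = x^{2} - 7 x$)
$\left(\frac{W{\left(7,8 \right)}}{-22} + \frac{36}{77}\right) p{\left(3 \right)} - 130 = \left(\frac{\frac{1}{3 + 8} \left(-1 + 7\right)}{-22} + \frac{36}{77}\right) 3 \left(-7 + 3\right) - 130 = \left(\frac{1}{11} \cdot 6 \left(- \frac{1}{22}\right) + 36 \cdot \frac{1}{77}\right) 3 \left(-4\right) - 130 = \left(\frac{1}{11} \cdot 6 \left(- \frac{1}{22}\right) + \frac{36}{77}\right) \left(-12\right) - 130 = \left(\frac{6}{11} \left(- \frac{1}{22}\right) + \frac{36}{77}\right) \left(-12\right) - 130 = \left(- \frac{3}{121} + \frac{36}{77}\right) \left(-12\right) - 130 = \frac{375}{847} \left(-12\right) - 130 = - \frac{4500}{847} - 130 = - \frac{114610}{847}$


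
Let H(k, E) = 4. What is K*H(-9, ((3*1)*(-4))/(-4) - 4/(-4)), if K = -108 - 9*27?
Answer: -1404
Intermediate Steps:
K = -351 (K = -108 - 243 = -351)
K*H(-9, ((3*1)*(-4))/(-4) - 4/(-4)) = -351*4 = -1404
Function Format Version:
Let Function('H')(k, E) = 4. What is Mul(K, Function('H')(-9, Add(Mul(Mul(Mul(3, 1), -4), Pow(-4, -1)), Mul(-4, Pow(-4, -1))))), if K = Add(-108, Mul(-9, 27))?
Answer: -1404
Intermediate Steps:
K = -351 (K = Add(-108, -243) = -351)
Mul(K, Function('H')(-9, Add(Mul(Mul(Mul(3, 1), -4), Pow(-4, -1)), Mul(-4, Pow(-4, -1))))) = Mul(-351, 4) = -1404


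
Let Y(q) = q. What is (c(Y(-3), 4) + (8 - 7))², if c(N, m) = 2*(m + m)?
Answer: 289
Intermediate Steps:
c(N, m) = 4*m (c(N, m) = 2*(2*m) = 4*m)
(c(Y(-3), 4) + (8 - 7))² = (4*4 + (8 - 7))² = (16 + 1)² = 17² = 289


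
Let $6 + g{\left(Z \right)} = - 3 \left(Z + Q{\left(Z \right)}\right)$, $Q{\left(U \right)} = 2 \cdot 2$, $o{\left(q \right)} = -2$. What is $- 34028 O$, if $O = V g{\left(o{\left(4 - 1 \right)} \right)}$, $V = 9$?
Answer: $3675024$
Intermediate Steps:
$Q{\left(U \right)} = 4$
$g{\left(Z \right)} = -18 - 3 Z$ ($g{\left(Z \right)} = -6 - 3 \left(Z + 4\right) = -6 - 3 \left(4 + Z\right) = -6 - \left(12 + 3 Z\right) = -18 - 3 Z$)
$O = -108$ ($O = 9 \left(-18 - -6\right) = 9 \left(-18 + 6\right) = 9 \left(-12\right) = -108$)
$- 34028 O = \left(-34028\right) \left(-108\right) = 3675024$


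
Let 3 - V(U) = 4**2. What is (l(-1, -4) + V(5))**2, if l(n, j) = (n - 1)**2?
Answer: 81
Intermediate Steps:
l(n, j) = (-1 + n)**2
V(U) = -13 (V(U) = 3 - 1*4**2 = 3 - 1*16 = 3 - 16 = -13)
(l(-1, -4) + V(5))**2 = ((-1 - 1)**2 - 13)**2 = ((-2)**2 - 13)**2 = (4 - 13)**2 = (-9)**2 = 81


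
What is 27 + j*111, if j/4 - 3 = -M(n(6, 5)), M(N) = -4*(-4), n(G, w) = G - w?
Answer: -5745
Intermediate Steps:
M(N) = 16
j = -52 (j = 12 + 4*(-1*16) = 12 + 4*(-16) = 12 - 64 = -52)
27 + j*111 = 27 - 52*111 = 27 - 5772 = -5745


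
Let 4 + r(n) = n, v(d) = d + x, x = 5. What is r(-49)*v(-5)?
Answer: 0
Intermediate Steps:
v(d) = 5 + d (v(d) = d + 5 = 5 + d)
r(n) = -4 + n
r(-49)*v(-5) = (-4 - 49)*(5 - 5) = -53*0 = 0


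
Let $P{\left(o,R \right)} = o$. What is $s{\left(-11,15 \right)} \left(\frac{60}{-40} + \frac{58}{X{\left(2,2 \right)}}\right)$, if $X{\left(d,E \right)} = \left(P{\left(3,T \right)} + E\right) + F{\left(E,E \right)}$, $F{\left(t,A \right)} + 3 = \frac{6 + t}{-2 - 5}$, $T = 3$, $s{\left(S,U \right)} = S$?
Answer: $- \frac{4367}{6} \approx -727.83$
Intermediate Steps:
$F{\left(t,A \right)} = - \frac{27}{7} - \frac{t}{7}$ ($F{\left(t,A \right)} = -3 + \frac{6 + t}{-2 - 5} = -3 + \frac{6 + t}{-7} = -3 + \left(6 + t\right) \left(- \frac{1}{7}\right) = -3 - \left(\frac{6}{7} + \frac{t}{7}\right) = - \frac{27}{7} - \frac{t}{7}$)
$X{\left(d,E \right)} = - \frac{6}{7} + \frac{6 E}{7}$ ($X{\left(d,E \right)} = \left(3 + E\right) - \left(\frac{27}{7} + \frac{E}{7}\right) = - \frac{6}{7} + \frac{6 E}{7}$)
$s{\left(-11,15 \right)} \left(\frac{60}{-40} + \frac{58}{X{\left(2,2 \right)}}\right) = - 11 \left(\frac{60}{-40} + \frac{58}{- \frac{6}{7} + \frac{6}{7} \cdot 2}\right) = - 11 \left(60 \left(- \frac{1}{40}\right) + \frac{58}{- \frac{6}{7} + \frac{12}{7}}\right) = - 11 \left(- \frac{3}{2} + \frac{58}{\frac{6}{7}}\right) = - 11 \left(- \frac{3}{2} + 58 \cdot \frac{7}{6}\right) = - 11 \left(- \frac{3}{2} + \frac{203}{3}\right) = \left(-11\right) \frac{397}{6} = - \frac{4367}{6}$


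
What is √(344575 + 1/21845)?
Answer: 2*√41108144234055/21845 ≈ 587.00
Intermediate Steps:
√(344575 + 1/21845) = √(7527240876/21845) = 2*√41108144234055/21845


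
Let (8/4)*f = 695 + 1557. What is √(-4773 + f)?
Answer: I*√3647 ≈ 60.39*I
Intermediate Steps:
f = 1126 (f = (695 + 1557)/2 = (½)*2252 = 1126)
√(-4773 + f) = √(-4773 + 1126) = √(-3647) = I*√3647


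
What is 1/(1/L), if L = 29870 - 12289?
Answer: 17581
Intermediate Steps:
L = 17581
1/(1/L) = 1/(1/17581) = 17581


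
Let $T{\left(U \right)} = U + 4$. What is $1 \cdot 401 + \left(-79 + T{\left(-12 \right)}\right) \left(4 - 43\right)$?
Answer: $3794$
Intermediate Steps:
$T{\left(U \right)} = 4 + U$
$1 \cdot 401 + \left(-79 + T{\left(-12 \right)}\right) \left(4 - 43\right) = 1 \cdot 401 + \left(-79 + \left(4 - 12\right)\right) \left(4 - 43\right) = 401 + \left(-79 - 8\right) \left(-39\right) = 401 - -3393 = 401 + 3393 = 3794$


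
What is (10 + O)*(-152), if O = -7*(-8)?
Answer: -10032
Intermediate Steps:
O = 56
(10 + O)*(-152) = (10 + 56)*(-152) = 66*(-152) = -10032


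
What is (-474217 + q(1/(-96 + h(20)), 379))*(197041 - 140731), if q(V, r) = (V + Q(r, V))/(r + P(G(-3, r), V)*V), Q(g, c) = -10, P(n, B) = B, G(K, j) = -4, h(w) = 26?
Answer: -49590466546607970/1857101 ≈ -2.6703e+10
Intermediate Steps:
q(V, r) = (-10 + V)/(r + V²) (q(V, r) = (V - 10)/(r + V*V) = (-10 + V)/(r + V²))
(-474217 + q(1/(-96 + h(20)), 379))*(197041 - 140731) = (-474217 + (-10 + 1/(-96 + 26))/(379 + (1/(-96 + 26))²))*(197041 - 140731) = (-474217 + (-10 + 1/(-70))/(379 + (1/(-70))²))*56310 = (-474217 + (-10 - 1/70)/(379 + (-1/70)²))*56310 = (-474217 - 701/70/(379 + 1/4900))*56310 = (-474217 - 701/70/(1857101/4900))*56310 = (-474217 + (4900/1857101)*(-701/70))*56310 = (-474217 - 49070/1857101)*56310 = -880668913987/1857101*56310 = -49590466546607970/1857101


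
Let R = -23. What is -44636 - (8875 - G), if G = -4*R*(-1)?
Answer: -53603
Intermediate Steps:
G = -92 (G = -4*(-23)*(-1) = 92*(-1) = -92)
-44636 - (8875 - G) = -44636 - (8875 - 1*(-92)) = -44636 - (8875 + 92) = -44636 - 1*8967 = -44636 - 8967 = -53603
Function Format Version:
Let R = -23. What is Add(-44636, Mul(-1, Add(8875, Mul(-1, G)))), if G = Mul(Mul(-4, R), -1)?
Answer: -53603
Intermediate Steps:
G = -92 (G = Mul(Mul(-4, -23), -1) = Mul(92, -1) = -92)
Add(-44636, Mul(-1, Add(8875, Mul(-1, G)))) = Add(-44636, Mul(-1, Add(8875, Mul(-1, -92)))) = Add(-44636, Mul(-1, Add(8875, 92))) = Add(-44636, Mul(-1, 8967)) = Add(-44636, -8967) = -53603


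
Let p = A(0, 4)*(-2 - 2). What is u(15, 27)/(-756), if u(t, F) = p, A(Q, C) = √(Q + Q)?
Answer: 0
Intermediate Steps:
A(Q, C) = √2*√Q (A(Q, C) = √(2*Q) = √2*√Q)
p = 0 (p = (√2*√0)*(-2 - 2) = (√2*0)*(-4) = 0*(-4) = 0)
u(t, F) = 0
u(15, 27)/(-756) = 0/(-756) = 0*(-1/756) = 0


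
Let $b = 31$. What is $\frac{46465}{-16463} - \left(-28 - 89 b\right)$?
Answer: $\frac{45835916}{16463} \approx 2784.2$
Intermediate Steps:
$\frac{46465}{-16463} - \left(-28 - 89 b\right) = \frac{46465}{-16463} - \left(-28 - 2759\right) = 46465 \left(- \frac{1}{16463}\right) - \left(-28 - 2759\right) = - \frac{46465}{16463} - -2787 = - \frac{46465}{16463} + 2787 = \frac{45835916}{16463}$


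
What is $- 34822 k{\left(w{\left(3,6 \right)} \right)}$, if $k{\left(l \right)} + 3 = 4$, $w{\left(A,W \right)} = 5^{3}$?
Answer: $-34822$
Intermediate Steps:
$w{\left(A,W \right)} = 125$
$k{\left(l \right)} = 1$ ($k{\left(l \right)} = -3 + 4 = 1$)
$- 34822 k{\left(w{\left(3,6 \right)} \right)} = \left(-34822\right) 1 = -34822$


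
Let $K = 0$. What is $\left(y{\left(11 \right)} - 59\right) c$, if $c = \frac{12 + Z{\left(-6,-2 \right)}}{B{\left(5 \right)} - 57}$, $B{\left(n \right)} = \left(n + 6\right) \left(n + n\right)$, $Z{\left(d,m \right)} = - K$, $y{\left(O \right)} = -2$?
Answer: $- \frac{732}{53} \approx -13.811$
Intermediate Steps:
$Z{\left(d,m \right)} = 0$ ($Z{\left(d,m \right)} = \left(-1\right) 0 = 0$)
$B{\left(n \right)} = 2 n \left(6 + n\right)$ ($B{\left(n \right)} = \left(6 + n\right) 2 n = 2 n \left(6 + n\right)$)
$c = \frac{12}{53}$ ($c = \frac{12 + 0}{2 \cdot 5 \left(6 + 5\right) - 57} = \frac{12}{2 \cdot 5 \cdot 11 - 57} = \frac{12}{110 - 57} = \frac{12}{53} \approx 0.22642$)
$\left(y{\left(11 \right)} - 59\right) c = \left(-2 - 59\right) \frac{12}{53} = \left(-61\right) \frac{12}{53} = - \frac{732}{53}$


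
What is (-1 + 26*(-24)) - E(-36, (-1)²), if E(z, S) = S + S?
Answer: -627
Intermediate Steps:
E(z, S) = 2*S
(-1 + 26*(-24)) - E(-36, (-1)²) = (-1 + 26*(-24)) - 2*(-1)² = (-1 - 624) - 2 = -625 - 1*2 = -625 - 2 = -627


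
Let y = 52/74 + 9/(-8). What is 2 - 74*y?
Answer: 133/4 ≈ 33.250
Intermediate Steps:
y = -125/296 (y = 52*(1/74) + 9*(-⅛) = 26/37 - 9/8 = -125/296 ≈ -0.42230)
2 - 74*y = 2 - 74*(-125/296) = 2 + 125/4 = 133/4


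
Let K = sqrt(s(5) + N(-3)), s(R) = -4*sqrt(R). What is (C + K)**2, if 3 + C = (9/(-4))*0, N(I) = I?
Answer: (3 - I*sqrt(3 + 4*sqrt(5)))**2 ≈ -2.9443 - 20.736*I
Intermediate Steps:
C = -3 (C = -3 + (9/(-4))*0 = -3 + (9*(-1/4))*0 = -3 - 9/4*0 = -3 + 0 = -3)
K = sqrt(-3 - 4*sqrt(5)) (K = sqrt(-4*sqrt(5) - 3) = sqrt(-3 - 4*sqrt(5)) ≈ 3.456*I)
(C + K)**2 = (-3 + sqrt(-3 - 4*sqrt(5)))**2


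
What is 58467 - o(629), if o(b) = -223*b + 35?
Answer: 198699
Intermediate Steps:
o(b) = 35 - 223*b
58467 - o(629) = 58467 - (35 - 223*629) = 58467 - (35 - 140267) = 58467 - 1*(-140232) = 58467 + 140232 = 198699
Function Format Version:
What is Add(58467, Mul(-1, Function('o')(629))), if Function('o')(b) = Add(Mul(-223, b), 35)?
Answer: 198699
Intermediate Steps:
Function('o')(b) = Add(35, Mul(-223, b))
Add(58467, Mul(-1, Function('o')(629))) = Add(58467, Mul(-1, Add(35, Mul(-223, 629)))) = Add(58467, Mul(-1, Add(35, -140267))) = Add(58467, Mul(-1, -140232)) = Add(58467, 140232) = 198699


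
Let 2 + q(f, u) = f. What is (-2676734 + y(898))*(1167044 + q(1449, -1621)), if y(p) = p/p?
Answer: -3127738419903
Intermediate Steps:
q(f, u) = -2 + f
y(p) = 1
(-2676734 + y(898))*(1167044 + q(1449, -1621)) = (-2676734 + 1)*(1167044 + (-2 + 1449)) = -2676733*(1167044 + 1447) = -2676733*1168491 = -3127738419903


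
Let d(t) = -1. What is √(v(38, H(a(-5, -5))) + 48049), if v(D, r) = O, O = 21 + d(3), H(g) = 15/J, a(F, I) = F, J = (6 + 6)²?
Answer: 21*√109 ≈ 219.25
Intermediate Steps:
J = 144 (J = 12² = 144)
H(g) = 5/48 (H(g) = 15/144 = 15*(1/144) = 5/48)
O = 20 (O = 21 - 1 = 20)
v(D, r) = 20
√(v(38, H(a(-5, -5))) + 48049) = √(20 + 48049) = √48069 = 21*√109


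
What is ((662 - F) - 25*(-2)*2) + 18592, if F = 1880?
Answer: 17474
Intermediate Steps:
((662 - F) - 25*(-2)*2) + 18592 = ((662 - 1*1880) - 25*(-2)*2) + 18592 = ((662 - 1880) + 50*2) + 18592 = (-1218 + 100) + 18592 = -1118 + 18592 = 17474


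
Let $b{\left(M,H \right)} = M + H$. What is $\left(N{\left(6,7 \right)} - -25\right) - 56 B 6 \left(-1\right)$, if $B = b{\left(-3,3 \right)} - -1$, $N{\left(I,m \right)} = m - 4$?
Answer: $364$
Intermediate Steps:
$b{\left(M,H \right)} = H + M$
$N{\left(I,m \right)} = -4 + m$
$B = 1$ ($B = \left(3 - 3\right) - -1 = 0 + 1 = 1$)
$\left(N{\left(6,7 \right)} - -25\right) - 56 B 6 \left(-1\right) = \left(\left(-4 + 7\right) - -25\right) - 56 \cdot 1 \cdot 6 \left(-1\right) = \left(3 + 25\right) - 56 \cdot 6 \left(-1\right) = 28 - -336 = 28 + 336 = 364$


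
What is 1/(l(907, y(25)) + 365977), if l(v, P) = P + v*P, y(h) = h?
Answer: 1/388677 ≈ 2.5728e-6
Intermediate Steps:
l(v, P) = P + P*v
1/(l(907, y(25)) + 365977) = 1/(25*(1 + 907) + 365977) = 1/(25*908 + 365977) = 1/(22700 + 365977) = 1/388677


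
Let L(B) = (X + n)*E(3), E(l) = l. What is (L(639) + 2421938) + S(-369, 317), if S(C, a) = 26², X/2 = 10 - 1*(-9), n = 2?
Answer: 2422734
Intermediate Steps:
X = 38 (X = 2*(10 - 1*(-9)) = 2*(10 + 9) = 2*19 = 38)
S(C, a) = 676
L(B) = 120 (L(B) = (38 + 2)*3 = 40*3 = 120)
(L(639) + 2421938) + S(-369, 317) = (120 + 2421938) + 676 = 2422058 + 676 = 2422734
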